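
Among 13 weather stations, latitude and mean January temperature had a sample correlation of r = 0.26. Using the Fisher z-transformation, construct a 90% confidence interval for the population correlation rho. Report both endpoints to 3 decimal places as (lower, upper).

(-0.249, 0.656)

z_r = atanh(0.26) = 0.266108;  SE = 1/√(n−3) = 1/√10 = 0.316228
z-limits: 0.266108 ± 1.645·0.316228 = 0.266108 ± 0.520195 = [-0.254087, 0.786303]
ρ-limits: (tanh -0.254087, tanh 0.786303) = (-0.249, 0.656)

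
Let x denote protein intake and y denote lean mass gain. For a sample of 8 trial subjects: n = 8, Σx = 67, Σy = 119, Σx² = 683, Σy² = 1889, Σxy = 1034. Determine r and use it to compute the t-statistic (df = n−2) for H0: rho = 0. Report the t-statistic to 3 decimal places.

0.800

S_xy = nΣxy − ΣxΣy = 8·1034 − 67·119 = 8272 − 7973 = 299
S_xx = nΣx² − (Σx)² = 8·683 − 67² = 5464 − 4489 = 975
S_yy = nΣy² − (Σy)² = 8·1889 − 119² = 15112 − 14161 = 951
r = S_xy / √(S_xx·S_yy) = 299 / √(975·951) = 299 / √927225 = 299 / 962.9252 = 0.3105
t = r·√(n−2)/√(1−r²) = 0.3105·√6 / √(1−0.096410) = 0.760567 / 0.950574 = 0.800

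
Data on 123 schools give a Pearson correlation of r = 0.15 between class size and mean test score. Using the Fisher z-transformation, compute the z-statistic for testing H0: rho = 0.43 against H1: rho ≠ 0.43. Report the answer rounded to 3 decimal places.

Fisher z: atanh(0.15) = 0.151140, atanh(0.43) = 0.459897
z = (z_r − z_0)·√(n−3) = (0.151140 − 0.459897)·√120 = -0.308757 · 10.954451 = -3.382

-3.382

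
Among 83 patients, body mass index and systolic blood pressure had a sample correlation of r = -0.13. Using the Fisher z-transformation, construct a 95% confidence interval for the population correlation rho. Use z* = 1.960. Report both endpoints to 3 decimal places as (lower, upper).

(-0.336, 0.088)

Fisher z: z_r = atanh(r) = ½·ln((1+(-0.13))/(1−(-0.13))) = -0.130740
SE(z) = 1/√(n−3) = 1/√80 = 0.111803
95% ⇒ z* = 1.960; margin = 1.960·0.111803 = 0.219134
CI on z-scale: (-0.349874, 0.088394)
Back-transform: tanh(-0.349874) = -0.336264, tanh(0.088394) = 0.088164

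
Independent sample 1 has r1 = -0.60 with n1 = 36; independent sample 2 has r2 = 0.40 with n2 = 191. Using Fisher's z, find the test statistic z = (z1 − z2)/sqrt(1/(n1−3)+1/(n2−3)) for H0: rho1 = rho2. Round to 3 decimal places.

-5.917

Fisher z-transforms: z1 = atanh(-0.60) = -0.693147, z2 = atanh(0.40) = 0.423649; difference d = -1.116796
Var(d) = 1/33 + 1/188 = 0.0303030 + 0.0053191 = 0.0356221
z = d/√Var(d) = -1.116796 / √0.0356221 = -1.116796 / 0.188738 = -5.917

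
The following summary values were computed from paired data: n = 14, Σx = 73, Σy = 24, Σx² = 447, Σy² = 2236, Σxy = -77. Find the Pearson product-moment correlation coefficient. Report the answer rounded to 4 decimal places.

Numerator: nΣxy − (Σx)(Σy) = 14·(-77) − (73)(24) = -2830
Denominator: √[(nΣx²−(Σx)²)(nΣy²−(Σy)²)]
  nΣx²−(Σx)² = 14·447 − 5329 = 929;  nΣy²−(Σy)² = 14·2236 − 576 = 30728
  √(929·30728) = √28546312 = 5342.8749
r = -2830 / 5342.8749 = -0.5297

-0.5297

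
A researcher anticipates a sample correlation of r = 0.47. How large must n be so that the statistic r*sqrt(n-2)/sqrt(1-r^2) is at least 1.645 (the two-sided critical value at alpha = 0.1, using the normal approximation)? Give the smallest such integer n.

Need r·√(n−2)/√(1−r²) ≥ 1.645
√(n−2) ≥ 1.645·√(1−0.2209) / 0.47 = 1.645·0.882666 / 0.47 = 3.0893
n−2 ≥ 9.5438  ⇒  n ≥ 11.5438
Smallest integer n = 12

12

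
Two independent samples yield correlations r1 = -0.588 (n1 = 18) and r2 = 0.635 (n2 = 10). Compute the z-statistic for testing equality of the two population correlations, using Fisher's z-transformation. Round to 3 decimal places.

-3.112

Fisher z-transforms: z1 = atanh(-0.588) = -0.674604, z2 = atanh(0.635) = 0.749750; difference d = -1.424354
Var(d) = 1/15 + 1/7 = 0.0666667 + 0.1428571 = 0.2095238
z = d/√Var(d) = -1.424354 / √0.2095238 = -1.424354 / 0.457738 = -3.112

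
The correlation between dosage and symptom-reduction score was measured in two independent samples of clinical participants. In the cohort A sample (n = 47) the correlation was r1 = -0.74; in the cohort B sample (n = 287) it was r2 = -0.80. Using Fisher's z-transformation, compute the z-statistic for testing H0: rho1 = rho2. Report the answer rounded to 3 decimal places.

0.914

z1 = atanh(-0.74) = -0.950479,  z2 = atanh(-0.80) = -1.098612
SE = √(1/(n1−3) + 1/(n2−3)) = √(1/44 + 1/284) = √(0.0227273 + 0.0035211) = √0.0262484 = 0.162014
z = (z1 − z2)/SE = (-0.950479 − (-1.098612)) / 0.162014 = 0.148133 / 0.162014 = 0.914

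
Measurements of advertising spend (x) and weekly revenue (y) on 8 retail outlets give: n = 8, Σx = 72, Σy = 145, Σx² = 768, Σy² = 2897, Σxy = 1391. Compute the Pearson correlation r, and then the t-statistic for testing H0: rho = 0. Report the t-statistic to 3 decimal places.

Numerator: nΣxy − (Σx)(Σy) = 8·1391 − (72)(145) = 688
Denominator: √[(nΣx²−(Σx)²)(nΣy²−(Σy)²)]
  nΣx²−(Σx)² = 8·768 − 5184 = 960;  nΣy²−(Σy)² = 8·2897 − 21025 = 2151
  √(960·2151) = √2064960 = 1436.9969
r = 688 / 1436.9969 = 0.4788
t = r·√(n−2)/√(1−r²) = 0.4788·√6 / √(1−0.229249) = 1.172816 / 0.877924 = 1.336

1.336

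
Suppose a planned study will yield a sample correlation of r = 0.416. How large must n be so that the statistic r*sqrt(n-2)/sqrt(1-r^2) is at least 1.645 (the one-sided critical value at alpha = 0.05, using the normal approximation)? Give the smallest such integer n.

Need r·√(n−2)/√(1−r²) ≥ 1.645
√(n−2) ≥ 1.645·√(1−0.173056) / 0.416 = 1.645·0.909365 / 0.416 = 3.5959
n−2 ≥ 12.9305  ⇒  n ≥ 14.9305
Smallest integer n = 15

15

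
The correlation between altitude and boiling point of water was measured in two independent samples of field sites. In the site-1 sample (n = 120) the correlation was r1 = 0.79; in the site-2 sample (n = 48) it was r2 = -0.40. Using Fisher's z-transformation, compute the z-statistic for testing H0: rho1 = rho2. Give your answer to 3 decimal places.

z1 = atanh(0.79) = 1.071432,  z2 = atanh(-0.40) = -0.423649
SE = √(1/(n1−3) + 1/(n2−3)) = √(1/117 + 1/45) = √(0.0085470 + 0.0222222) = √0.0307692 = 0.175412
z = (z1 − z2)/SE = (1.071432 − (-0.423649)) / 0.175412 = 1.495081 / 0.175412 = 8.523

8.523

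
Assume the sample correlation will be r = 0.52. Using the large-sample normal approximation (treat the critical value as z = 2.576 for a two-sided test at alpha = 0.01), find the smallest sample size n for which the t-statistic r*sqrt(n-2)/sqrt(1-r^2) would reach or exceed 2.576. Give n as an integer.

r√(n−2)/√(1−r²) ≥ 2.576  ⇔  n−2 ≥ (2.576)²·(1−r²)/r²
(1−r²)/r² = (1−0.2704)/0.2704 = 2.6982
n ≥ 2 + 6.635776·2.6982 = 2 + 17.9047 = 19.9047
⌈19.9047⌉ = 20

20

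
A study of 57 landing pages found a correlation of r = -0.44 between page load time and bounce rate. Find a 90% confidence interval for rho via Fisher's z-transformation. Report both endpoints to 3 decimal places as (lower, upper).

(-0.602, -0.243)

Fisher z: z_r = atanh(r) = ½·ln((1+(-0.44))/(1−(-0.44))) = -0.472231
SE(z) = 1/√(n−3) = 1/√54 = 0.136083
90% ⇒ z* = 1.645; margin = 1.645·0.136083 = 0.223857
CI on z-scale: (-0.696088, -0.248374)
Back-transform: tanh(-0.696088) = -0.601879, tanh(-0.248374) = -0.243390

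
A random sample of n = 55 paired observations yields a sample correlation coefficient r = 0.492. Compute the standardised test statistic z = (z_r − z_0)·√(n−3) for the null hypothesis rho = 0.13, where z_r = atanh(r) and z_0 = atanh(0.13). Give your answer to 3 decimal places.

2.942

z_r = atanh(0.492) = 0.538696,  z_0 = atanh(0.13) = 0.130740
SE = 1/√(n−3) = 1/√52 = 0.138675
z = (z_r − z_0)/SE = (0.538696 − 0.130740) / 0.138675 = 0.407956 / 0.138675 = 2.942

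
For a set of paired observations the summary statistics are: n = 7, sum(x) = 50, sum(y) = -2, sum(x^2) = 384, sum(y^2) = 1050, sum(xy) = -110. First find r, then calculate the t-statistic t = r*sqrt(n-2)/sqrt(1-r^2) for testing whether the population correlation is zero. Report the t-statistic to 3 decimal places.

-1.552

S_xy = nΣxy − ΣxΣy = 7·(-110) − 50·(-2) = -770 − (-100) = -670
S_xx = nΣx² − (Σx)² = 7·384 − 50² = 2688 − 2500 = 188
S_yy = nΣy² − (Σy)² = 7·1050 − (-2)² = 7350 − 4 = 7346
r = S_xy / √(S_xx·S_yy) = -670 / √(188·7346) = -670 / √1381048 = -670 / 1175.1800 = -0.5701
t = r·√(n−2)/√(1−r²) = -0.5701·√5 / √(1−0.325014) = -1.274782 / 0.821575 = -1.552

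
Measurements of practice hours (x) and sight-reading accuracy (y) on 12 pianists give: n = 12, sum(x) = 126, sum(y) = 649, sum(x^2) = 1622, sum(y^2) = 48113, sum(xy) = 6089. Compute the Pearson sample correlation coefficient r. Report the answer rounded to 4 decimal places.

Numerator: nΣxy − (Σx)(Σy) = 12·6089 − (126)(649) = -8706
Denominator: √[(nΣx²−(Σx)²)(nΣy²−(Σy)²)]
  nΣx²−(Σx)² = 12·1622 − 15876 = 3588;  nΣy²−(Σy)² = 12·48113 − 421201 = 156155
  √(3588·156155) = √560284140 = 23670.3219
r = -8706 / 23670.3219 = -0.3678

-0.3678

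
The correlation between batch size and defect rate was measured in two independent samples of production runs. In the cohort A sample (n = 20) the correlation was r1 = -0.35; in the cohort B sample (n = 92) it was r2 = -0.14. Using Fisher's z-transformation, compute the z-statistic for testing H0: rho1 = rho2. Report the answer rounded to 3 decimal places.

-0.848

Fisher z-transforms: z1 = atanh(-0.35) = -0.365444, z2 = atanh(-0.14) = -0.140926; difference d = -0.224518
Var(d) = 1/17 + 1/89 = 0.0588235 + 0.0112360 = 0.0700595
z = d/√Var(d) = -0.224518 / √0.0700595 = -0.224518 / 0.264688 = -0.848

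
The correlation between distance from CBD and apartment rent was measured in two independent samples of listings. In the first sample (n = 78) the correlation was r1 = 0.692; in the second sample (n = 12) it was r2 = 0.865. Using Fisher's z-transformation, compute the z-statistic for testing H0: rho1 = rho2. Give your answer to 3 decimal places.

-1.307

z1 = atanh(0.692) = 0.851783,  z2 = atanh(0.865) = 1.312871
SE = √(1/(n1−3) + 1/(n2−3)) = √(1/75 + 1/9) = √(0.0133333 + 0.1111111) = √0.1244444 = 0.352767
z = (z1 − z2)/SE = (0.851783 − 1.312871) / 0.352767 = -0.461088 / 0.352767 = -1.307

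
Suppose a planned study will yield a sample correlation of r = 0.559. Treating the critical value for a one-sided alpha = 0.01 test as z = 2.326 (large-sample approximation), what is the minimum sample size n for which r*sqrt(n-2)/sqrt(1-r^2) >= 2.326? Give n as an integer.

14

r√(n−2)/√(1−r²) ≥ 2.326  ⇔  n−2 ≥ (2.326)²·(1−r²)/r²
(1−r²)/r² = (1−0.312481)/0.312481 = 2.2002
n ≥ 2 + 5.410276·2.2002 = 2 + 11.9037 = 13.9037
⌈13.9037⌉ = 14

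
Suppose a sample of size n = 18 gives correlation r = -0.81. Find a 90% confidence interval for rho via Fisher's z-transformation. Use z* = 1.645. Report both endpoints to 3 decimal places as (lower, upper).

Fisher z: z_r = atanh(r) = ½·ln((1+(-0.81))/(1−(-0.81))) = -1.127029
SE(z) = 1/√(n−3) = 1/√15 = 0.258199
90% ⇒ z* = 1.645; margin = 1.645·0.258199 = 0.424737
CI on z-scale: (-1.551766, -0.702292)
Back-transform: tanh(-1.551766) = -0.914076, tanh(-0.702292) = -0.605821

(-0.914, -0.606)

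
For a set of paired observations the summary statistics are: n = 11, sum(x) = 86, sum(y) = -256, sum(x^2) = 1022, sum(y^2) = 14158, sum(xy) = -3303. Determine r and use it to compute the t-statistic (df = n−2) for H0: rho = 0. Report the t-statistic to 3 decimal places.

S_xy = nΣxy − ΣxΣy = 11·(-3303) − 86·(-256) = -36333 − (-22016) = -14317
S_xx = nΣx² − (Σx)² = 11·1022 − 86² = 11242 − 7396 = 3846
S_yy = nΣy² − (Σy)² = 11·14158 − (-256)² = 155738 − 65536 = 90202
r = S_xy / √(S_xx·S_yy) = -14317 / √(3846·90202) = -14317 / √346916892 = -14317 / 18625.7051 = -0.7687
t = r·√(n−2)/√(1−r²) = -0.7687·√9 / √(1−0.590900) = -2.306100 / 0.639609 = -3.605

-3.605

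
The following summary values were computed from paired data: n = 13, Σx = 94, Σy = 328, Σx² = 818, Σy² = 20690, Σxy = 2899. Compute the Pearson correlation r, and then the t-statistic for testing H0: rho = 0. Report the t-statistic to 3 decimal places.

Numerator: nΣxy − (Σx)(Σy) = 13·2899 − (94)(328) = 6855
Denominator: √[(nΣx²−(Σx)²)(nΣy²−(Σy)²)]
  nΣx²−(Σx)² = 13·818 − 8836 = 1798;  nΣy²−(Σy)² = 13·20690 − 107584 = 161386
  √(1798·161386) = √290172028 = 17034.4365
r = 6855 / 17034.4365 = 0.4024
t = r·√(n−2)/√(1−r²) = 0.4024·√11 / √(1−0.161926) = 1.334610 / 0.915464 = 1.458

1.458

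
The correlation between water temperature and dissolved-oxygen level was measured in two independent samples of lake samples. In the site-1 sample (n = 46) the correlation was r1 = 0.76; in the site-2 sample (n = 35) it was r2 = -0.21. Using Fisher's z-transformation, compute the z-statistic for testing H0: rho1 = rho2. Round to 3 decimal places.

5.180

z1 = atanh(0.76) = 0.996215,  z2 = atanh(-0.21) = -0.213171
SE = √(1/(n1−3) + 1/(n2−3)) = √(1/43 + 1/32) = √(0.0232558 + 0.0312500) = √0.0545058 = 0.233465
z = (z1 − z2)/SE = (0.996215 − (-0.213171)) / 0.233465 = 1.209386 / 0.233465 = 5.180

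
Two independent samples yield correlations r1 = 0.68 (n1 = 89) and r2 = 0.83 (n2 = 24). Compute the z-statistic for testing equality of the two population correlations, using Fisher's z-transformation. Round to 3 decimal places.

Fisher z-transforms: z1 = atanh(0.68) = 0.829114, z2 = atanh(0.83) = 1.188136; difference d = -0.359022
Var(d) = 1/86 + 1/21 = 0.0116279 + 0.0476190 = 0.0592469
z = d/√Var(d) = -0.359022 / √0.0592469 = -0.359022 / 0.243407 = -1.475

-1.475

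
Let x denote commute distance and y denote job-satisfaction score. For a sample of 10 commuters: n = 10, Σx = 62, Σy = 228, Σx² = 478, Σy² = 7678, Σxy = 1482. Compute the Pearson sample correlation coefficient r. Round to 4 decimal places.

0.1420

S_xy = nΣxy − ΣxΣy = 10·1482 − 62·228 = 14820 − 14136 = 684
S_xx = nΣx² − (Σx)² = 10·478 − 62² = 4780 − 3844 = 936
S_yy = nΣy² − (Σy)² = 10·7678 − 228² = 76780 − 51984 = 24796
r = S_xy / √(S_xx·S_yy) = 684 / √(936·24796) = 684 / √23209056 = 684 / 4817.5778 = 0.1420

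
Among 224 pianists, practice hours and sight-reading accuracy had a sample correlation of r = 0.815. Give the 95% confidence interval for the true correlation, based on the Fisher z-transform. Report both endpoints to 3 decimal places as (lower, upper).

Fisher z: z_r = atanh(r) = ½·ln((1+0.815)/(1−0.815)) = 1.141742
SE(z) = 1/√(n−3) = 1/√221 = 0.067267
95% ⇒ z* = 1.960; margin = 1.960·0.067267 = 0.131843
CI on z-scale: (1.009899, 1.273585)
Back-transform: tanh(1.009899) = 0.765720, tanh(1.273585) = 0.854766

(0.766, 0.855)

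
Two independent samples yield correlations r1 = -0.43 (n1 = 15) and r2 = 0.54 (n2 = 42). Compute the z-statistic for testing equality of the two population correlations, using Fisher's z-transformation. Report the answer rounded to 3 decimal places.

-3.223

Fisher z-transforms: z1 = atanh(-0.43) = -0.459897, z2 = atanh(0.54) = 0.604156; difference d = -1.064053
Var(d) = 1/12 + 1/39 = 0.0833333 + 0.0256410 = 0.1089743
z = d/√Var(d) = -1.064053 / √0.1089743 = -1.064053 / 0.330113 = -3.223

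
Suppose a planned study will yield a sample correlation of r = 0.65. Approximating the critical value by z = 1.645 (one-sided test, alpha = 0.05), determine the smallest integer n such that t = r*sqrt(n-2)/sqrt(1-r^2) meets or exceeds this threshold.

6

r√(n−2)/√(1−r²) ≥ 1.645  ⇔  n−2 ≥ (1.645)²·(1−r²)/r²
(1−r²)/r² = (1−0.4225)/0.4225 = 1.3669
n ≥ 2 + 2.706025·1.3669 = 2 + 3.6989 = 5.6989
⌈5.6989⌉ = 6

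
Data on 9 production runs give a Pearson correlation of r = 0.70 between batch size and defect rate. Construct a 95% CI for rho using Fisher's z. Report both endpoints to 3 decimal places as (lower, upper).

(0.067, 0.931)

Fisher z: z_r = atanh(r) = ½·ln((1+0.70)/(1−0.70)) = 0.867301
SE(z) = 1/√(n−3) = 1/√6 = 0.408248
95% ⇒ z* = 1.960; margin = 1.960·0.408248 = 0.800166
CI on z-scale: (0.067135, 1.667467)
Back-transform: tanh(0.067135) = 0.067034, tanh(1.667467) = 0.931216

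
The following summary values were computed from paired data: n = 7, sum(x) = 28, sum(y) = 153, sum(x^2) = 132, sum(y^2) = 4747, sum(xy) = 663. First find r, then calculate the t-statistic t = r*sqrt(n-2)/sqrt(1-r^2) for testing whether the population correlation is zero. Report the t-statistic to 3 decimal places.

0.715

Numerator: nΣxy − (Σx)(Σy) = 7·663 − (28)(153) = 357
Denominator: √[(nΣx²−(Σx)²)(nΣy²−(Σy)²)]
  nΣx²−(Σx)² = 7·132 − 784 = 140;  nΣy²−(Σy)² = 7·4747 − 23409 = 9820
  √(140·9820) = √1374800 = 1172.5187
r = 357 / 1172.5187 = 0.3045
t = r·√(n−2)/√(1−r²) = 0.3045·√5 / √(1−0.092720) = 0.680883 / 0.952512 = 0.715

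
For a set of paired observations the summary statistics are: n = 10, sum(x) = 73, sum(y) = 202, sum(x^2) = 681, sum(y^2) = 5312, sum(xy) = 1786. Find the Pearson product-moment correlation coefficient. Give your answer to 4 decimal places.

0.7291

Numerator: nΣxy − (Σx)(Σy) = 10·1786 − (73)(202) = 3114
Denominator: √[(nΣx²−(Σx)²)(nΣy²−(Σy)²)]
  nΣx²−(Σx)² = 10·681 − 5329 = 1481;  nΣy²−(Σy)² = 10·5312 − 40804 = 12316
  √(1481·12316) = √18239996 = 4270.8308
r = 3114 / 4270.8308 = 0.7291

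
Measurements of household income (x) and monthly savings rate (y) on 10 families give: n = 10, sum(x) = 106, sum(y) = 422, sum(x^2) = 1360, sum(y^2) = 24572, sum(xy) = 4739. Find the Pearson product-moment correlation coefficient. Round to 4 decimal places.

0.2102

Numerator: nΣxy − (Σx)(Σy) = 10·4739 − (106)(422) = 2658
Denominator: √[(nΣx²−(Σx)²)(nΣy²−(Σy)²)]
  nΣx²−(Σx)² = 10·1360 − 11236 = 2364;  nΣy²−(Σy)² = 10·24572 − 178084 = 67636
  √(2364·67636) = √159891504 = 12644.8212
r = 2658 / 12644.8212 = 0.2102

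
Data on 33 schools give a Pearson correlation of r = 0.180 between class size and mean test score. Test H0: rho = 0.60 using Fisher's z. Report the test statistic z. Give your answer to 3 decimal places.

Fisher z: atanh(0.180) = 0.181983, atanh(0.60) = 0.693147
z = (z_r − z_0)·√(n−3) = (0.181983 − 0.693147)·√30 = -0.511164 · 5.477226 = -2.800

-2.800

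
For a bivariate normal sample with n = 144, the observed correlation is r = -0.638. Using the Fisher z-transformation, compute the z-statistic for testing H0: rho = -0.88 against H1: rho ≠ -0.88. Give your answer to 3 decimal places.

7.374

Fisher z: atanh(-0.638) = -0.754794, atanh(-0.88) = -1.375768
z = (z_r − z_0)·√(n−3) = (-0.754794 − (-1.375768))·√141 = 0.620974 · 11.874342 = 7.374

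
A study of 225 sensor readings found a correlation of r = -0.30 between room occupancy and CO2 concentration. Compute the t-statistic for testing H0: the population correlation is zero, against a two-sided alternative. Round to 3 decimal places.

-4.696

1 − r² = 1 − 0.0900 = 0.9100;  √(1−r²) = 0.953939
√(n−2) = √223 = 14.933185
t = r·√(n−2)/√(1−r²) = -0.30 · 14.933185 / 0.953939 = -4.696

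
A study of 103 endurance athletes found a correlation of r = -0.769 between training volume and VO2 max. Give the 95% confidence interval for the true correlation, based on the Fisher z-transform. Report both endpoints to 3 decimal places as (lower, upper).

z_r = atanh(-0.769) = -1.017876;  SE = 1/√(n−3) = 1/√100 = 0.100000
z-limits: -1.017876 ± 1.960·0.100000 = -1.017876 ± 0.196000 = [-1.213876, -0.821876]
ρ-limits: (tanh -1.213876, tanh -0.821876) = (-0.838, -0.676)

(-0.838, -0.676)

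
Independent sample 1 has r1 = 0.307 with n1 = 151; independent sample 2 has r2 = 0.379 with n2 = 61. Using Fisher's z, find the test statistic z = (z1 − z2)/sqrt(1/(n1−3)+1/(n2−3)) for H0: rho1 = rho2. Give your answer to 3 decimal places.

Fisher z-transforms: z1 = atanh(0.307) = 0.317230, z2 = atanh(0.379) = 0.398891; difference d = -0.081661
Var(d) = 1/148 + 1/58 = 0.0067568 + 0.0172414 = 0.0239982
z = d/√Var(d) = -0.081661 / √0.0239982 = -0.081661 / 0.154914 = -0.527

-0.527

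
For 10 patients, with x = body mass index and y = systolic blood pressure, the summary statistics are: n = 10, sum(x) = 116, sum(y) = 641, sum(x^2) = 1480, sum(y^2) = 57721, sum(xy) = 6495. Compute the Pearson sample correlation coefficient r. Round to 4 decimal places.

Numerator: nΣxy − (Σx)(Σy) = 10·6495 − (116)(641) = -9406
Denominator: √[(nΣx²−(Σx)²)(nΣy²−(Σy)²)]
  nΣx²−(Σx)² = 10·1480 − 13456 = 1344;  nΣy²−(Σy)² = 10·57721 − 410881 = 166329
  √(1344·166329) = √223546176 = 14951.4607
r = -9406 / 14951.4607 = -0.6291

-0.6291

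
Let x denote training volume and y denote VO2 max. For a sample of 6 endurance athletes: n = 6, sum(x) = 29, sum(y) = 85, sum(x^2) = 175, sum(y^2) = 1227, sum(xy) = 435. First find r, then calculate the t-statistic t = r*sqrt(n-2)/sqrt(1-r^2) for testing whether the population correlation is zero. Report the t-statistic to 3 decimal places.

Numerator: nΣxy − (Σx)(Σy) = 6·435 − (29)(85) = 145
Denominator: √[(nΣx²−(Σx)²)(nΣy²−(Σy)²)]
  nΣx²−(Σx)² = 6·175 − 841 = 209;  nΣy²−(Σy)² = 6·1227 − 7225 = 137
  √(209·137) = √28633 = 169.2129
r = 145 / 169.2129 = 0.8569
t = r·√(n−2)/√(1−r²) = 0.8569·√4 / √(1−0.734278) = 1.713800 / 0.515482 = 3.325

3.325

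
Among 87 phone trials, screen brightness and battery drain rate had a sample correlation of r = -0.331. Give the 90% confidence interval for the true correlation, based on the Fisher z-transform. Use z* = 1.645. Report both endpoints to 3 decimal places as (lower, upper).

(-0.480, -0.163)

Fisher z: z_r = atanh(r) = ½·ln((1+(-0.331))/(1−(-0.331))) = -0.343951
SE(z) = 1/√(n−3) = 1/√84 = 0.109109
90% ⇒ z* = 1.645; margin = 1.645·0.109109 = 0.179484
CI on z-scale: (-0.523435, -0.164467)
Back-transform: tanh(-0.523435) = -0.480347, tanh(-0.164467) = -0.163000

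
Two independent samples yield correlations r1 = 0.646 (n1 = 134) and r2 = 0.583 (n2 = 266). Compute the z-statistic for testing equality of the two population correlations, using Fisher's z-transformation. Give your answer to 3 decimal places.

0.948

Fisher z-transforms: z1 = atanh(0.646) = 0.768403, z2 = atanh(0.583) = 0.666995; difference d = 0.101408
Var(d) = 1/131 + 1/263 = 0.0076336 + 0.0038023 = 0.0114359
z = d/√Var(d) = 0.101408 / √0.0114359 = 0.101408 / 0.106939 = 0.948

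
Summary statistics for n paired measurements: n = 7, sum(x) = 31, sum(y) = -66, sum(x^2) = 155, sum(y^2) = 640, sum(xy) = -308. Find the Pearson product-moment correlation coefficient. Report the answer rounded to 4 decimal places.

-0.8871

Numerator: nΣxy − (Σx)(Σy) = 7·(-308) − (31)(-66) = -110
Denominator: √[(nΣx²−(Σx)²)(nΣy²−(Σy)²)]
  nΣx²−(Σx)² = 7·155 − 961 = 124;  nΣy²−(Σy)² = 7·640 − 4356 = 124
  √(124·124) = √15376 = 124.0000
r = -110 / 124.0000 = -0.8871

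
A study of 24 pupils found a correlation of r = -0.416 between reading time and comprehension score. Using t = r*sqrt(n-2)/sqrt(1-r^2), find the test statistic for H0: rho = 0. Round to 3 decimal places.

-2.146

t = r·√(n−2) / √(1−r²) with r = -0.416, n = 24
  = -0.416·√22 / √(1 − 0.173056)
  = -0.416·4.690416 / 0.909365
  = -1.951213 / 0.909365 = -2.146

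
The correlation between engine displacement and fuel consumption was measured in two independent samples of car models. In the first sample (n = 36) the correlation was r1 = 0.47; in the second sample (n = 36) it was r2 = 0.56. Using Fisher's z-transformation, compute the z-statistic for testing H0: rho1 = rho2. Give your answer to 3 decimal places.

-0.499

z1 = atanh(0.47) = 0.510070,  z2 = atanh(0.56) = 0.632833
SE = √(1/(n1−3) + 1/(n2−3)) = √(1/33 + 1/33) = √(0.0303030 + 0.0303030) = √0.0606060 = 0.246183
z = (z1 − z2)/SE = (0.510070 − 0.632833) / 0.246183 = -0.122763 / 0.246183 = -0.499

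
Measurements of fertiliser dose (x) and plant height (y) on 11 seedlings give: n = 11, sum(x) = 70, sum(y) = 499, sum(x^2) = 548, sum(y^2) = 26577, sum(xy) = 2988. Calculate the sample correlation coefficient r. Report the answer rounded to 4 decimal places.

-0.2949

Numerator: nΣxy − (Σx)(Σy) = 11·2988 − (70)(499) = -2062
Denominator: √[(nΣx²−(Σx)²)(nΣy²−(Σy)²)]
  nΣx²−(Σx)² = 11·548 − 4900 = 1128;  nΣy²−(Σy)² = 11·26577 − 249001 = 43346
  √(1128·43346) = √48894288 = 6992.4451
r = -2062 / 6992.4451 = -0.2949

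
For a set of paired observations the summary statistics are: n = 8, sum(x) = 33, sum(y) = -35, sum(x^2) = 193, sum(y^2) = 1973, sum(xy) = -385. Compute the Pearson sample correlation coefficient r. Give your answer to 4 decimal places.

-0.7479

Numerator: nΣxy − (Σx)(Σy) = 8·(-385) − (33)(-35) = -1925
Denominator: √[(nΣx²−(Σx)²)(nΣy²−(Σy)²)]
  nΣx²−(Σx)² = 8·193 − 1089 = 455;  nΣy²−(Σy)² = 8·1973 − 1225 = 14559
  √(455·14559) = √6624345 = 2573.7803
r = -1925 / 2573.7803 = -0.7479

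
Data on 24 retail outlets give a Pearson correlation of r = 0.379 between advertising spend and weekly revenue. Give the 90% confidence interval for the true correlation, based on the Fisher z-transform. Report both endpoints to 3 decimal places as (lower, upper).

z_r = atanh(0.379) = 0.398891;  SE = 1/√(n−3) = 1/√21 = 0.218218
z-limits: 0.398891 ± 1.645·0.218218 = 0.398891 ± 0.358969 = [0.039922, 0.757860]
ρ-limits: (tanh 0.039922, tanh 0.757860) = (0.040, 0.640)

(0.040, 0.640)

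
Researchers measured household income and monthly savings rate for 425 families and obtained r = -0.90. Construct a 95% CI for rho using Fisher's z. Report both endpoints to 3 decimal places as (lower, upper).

Fisher z: z_r = atanh(r) = ½·ln((1+(-0.90))/(1−(-0.90))) = -1.472219
SE(z) = 1/√(n−3) = 1/√422 = 0.048679
95% ⇒ z* = 1.960; margin = 1.960·0.048679 = 0.095411
CI on z-scale: (-1.567630, -1.376808)
Back-transform: tanh(-1.567630) = -0.916648, tanh(-1.376808) = -0.880234

(-0.917, -0.880)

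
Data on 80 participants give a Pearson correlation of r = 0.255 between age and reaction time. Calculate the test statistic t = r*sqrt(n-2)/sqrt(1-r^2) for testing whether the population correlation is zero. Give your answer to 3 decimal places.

2.329

1 − r² = 1 − 0.065025 = 0.934975;  √(1−r²) = 0.966941
√(n−2) = √78 = 8.831761
t = r·√(n−2)/√(1−r²) = 0.255 · 8.831761 / 0.966941 = 2.329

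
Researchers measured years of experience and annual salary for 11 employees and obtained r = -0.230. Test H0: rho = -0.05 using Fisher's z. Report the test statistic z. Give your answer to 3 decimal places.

-0.521

Fisher z: atanh(-0.230) = -0.234189, atanh(-0.05) = -0.050042
z = (z_r − z_0)·√(n−3) = (-0.234189 − (-0.050042))·√8 = -0.184147 · 2.828427 = -0.521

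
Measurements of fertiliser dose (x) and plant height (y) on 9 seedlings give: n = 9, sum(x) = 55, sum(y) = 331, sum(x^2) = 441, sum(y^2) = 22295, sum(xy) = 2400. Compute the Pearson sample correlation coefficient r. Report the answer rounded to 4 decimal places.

0.3661

Numerator: nΣxy − (Σx)(Σy) = 9·2400 − (55)(331) = 3395
Denominator: √[(nΣx²−(Σx)²)(nΣy²−(Σy)²)]
  nΣx²−(Σx)² = 9·441 − 3025 = 944;  nΣy²−(Σy)² = 9·22295 − 109561 = 91094
  √(944·91094) = √85992736 = 9273.2268
r = 3395 / 9273.2268 = 0.3661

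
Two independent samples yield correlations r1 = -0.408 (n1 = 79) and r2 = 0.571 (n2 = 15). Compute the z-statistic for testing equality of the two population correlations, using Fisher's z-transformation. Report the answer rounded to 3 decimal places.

z1 = atanh(-0.408) = -0.433209,  z2 = atanh(0.571) = 0.649005
SE = √(1/(n1−3) + 1/(n2−3)) = √(1/76 + 1/12) = √(0.0131579 + 0.0833333) = √0.0964912 = 0.310630
z = (z1 − z2)/SE = (-0.433209 − 0.649005) / 0.310630 = -1.082214 / 0.310630 = -3.484

-3.484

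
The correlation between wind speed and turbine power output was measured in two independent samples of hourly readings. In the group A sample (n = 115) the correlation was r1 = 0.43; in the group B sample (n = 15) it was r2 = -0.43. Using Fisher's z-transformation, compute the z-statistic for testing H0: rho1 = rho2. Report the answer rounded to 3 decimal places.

Fisher z-transforms: z1 = atanh(0.43) = 0.459897, z2 = atanh(-0.43) = -0.459897; difference d = 0.919794
Var(d) = 1/112 + 1/12 = 0.0089286 + 0.0833333 = 0.0922619
z = d/√Var(d) = 0.919794 / √0.0922619 = 0.919794 / 0.303746 = 3.028

3.028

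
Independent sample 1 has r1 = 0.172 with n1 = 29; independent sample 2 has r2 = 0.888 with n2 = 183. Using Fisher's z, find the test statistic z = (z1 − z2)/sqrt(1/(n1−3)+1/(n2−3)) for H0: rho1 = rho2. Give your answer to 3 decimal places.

z1 = atanh(0.172) = 0.173727,  z2 = atanh(0.888) = 1.412387
SE = √(1/(n1−3) + 1/(n2−3)) = √(1/26 + 1/180) = √(0.0384615 + 0.0055556) = √0.0440171 = 0.209803
z = (z1 − z2)/SE = (0.173727 − 1.412387) / 0.209803 = -1.238660 / 0.209803 = -5.904

-5.904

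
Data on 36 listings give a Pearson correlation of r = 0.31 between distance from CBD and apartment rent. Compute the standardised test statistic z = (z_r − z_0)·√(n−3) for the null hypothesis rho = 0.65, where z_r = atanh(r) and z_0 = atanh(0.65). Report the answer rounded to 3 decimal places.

-2.612

z_r = atanh(0.31) = 0.320545,  z_0 = atanh(0.65) = 0.775299
SE = 1/√(n−3) = 1/√33 = 0.174078
z = (z_r − z_0)/SE = (0.320545 − 0.775299) / 0.174078 = -0.454754 / 0.174078 = -2.612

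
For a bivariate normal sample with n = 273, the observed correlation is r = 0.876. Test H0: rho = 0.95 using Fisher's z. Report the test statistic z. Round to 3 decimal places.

-7.780

z_r = atanh(0.876) = 1.358308,  z_0 = atanh(0.95) = 1.831781
SE = 1/√(n−3) = 1/√270 = 0.060858
z = (z_r − z_0)/SE = (1.358308 − 1.831781) / 0.060858 = -0.473473 / 0.060858 = -7.780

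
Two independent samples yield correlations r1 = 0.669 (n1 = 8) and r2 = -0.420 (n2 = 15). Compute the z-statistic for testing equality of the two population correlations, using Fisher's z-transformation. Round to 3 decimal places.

2.361

Fisher z-transforms: z1 = atanh(0.669) = 0.808931, z2 = atanh(-0.420) = -0.447692; difference d = 1.256623
Var(d) = 1/5 + 1/12 = 0.2000000 + 0.0833333 = 0.2833333
z = d/√Var(d) = 1.256623 / √0.2833333 = 1.256623 / 0.532291 = 2.361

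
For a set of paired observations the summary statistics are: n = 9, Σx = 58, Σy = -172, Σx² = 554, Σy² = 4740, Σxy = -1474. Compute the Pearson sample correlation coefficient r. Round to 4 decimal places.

S_xy = nΣxy − ΣxΣy = 9·(-1474) − 58·(-172) = -13266 − (-9976) = -3290
S_xx = nΣx² − (Σx)² = 9·554 − 58² = 4986 − 3364 = 1622
S_yy = nΣy² − (Σy)² = 9·4740 − (-172)² = 42660 − 29584 = 13076
r = S_xy / √(S_xx·S_yy) = -3290 / √(1622·13076) = -3290 / √21209272 = -3290 / 4605.3525 = -0.7144

-0.7144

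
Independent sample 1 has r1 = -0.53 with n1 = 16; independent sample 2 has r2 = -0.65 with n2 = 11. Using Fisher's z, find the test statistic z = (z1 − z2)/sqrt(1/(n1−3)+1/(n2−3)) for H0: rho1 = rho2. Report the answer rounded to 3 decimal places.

0.412

Fisher z-transforms: z1 = atanh(-0.53) = -0.590145, z2 = atanh(-0.65) = -0.775299; difference d = 0.185154
Var(d) = 1/13 + 1/8 = 0.0769231 + 0.1250000 = 0.2019231
z = d/√Var(d) = 0.185154 / √0.2019231 = 0.185154 / 0.449359 = 0.412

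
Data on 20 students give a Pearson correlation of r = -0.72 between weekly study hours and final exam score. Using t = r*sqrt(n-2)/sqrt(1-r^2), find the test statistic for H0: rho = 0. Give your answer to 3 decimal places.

-4.402

t = r·√(n−2) / √(1−r²) with r = -0.72, n = 20
  = -0.72·√18 / √(1 − 0.5184)
  = -0.72·4.242641 / 0.693974
  = -3.054702 / 0.693974 = -4.402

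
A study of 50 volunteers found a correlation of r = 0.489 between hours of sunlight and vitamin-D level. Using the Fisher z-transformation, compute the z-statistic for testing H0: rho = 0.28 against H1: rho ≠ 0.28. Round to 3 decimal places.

z_r = atanh(0.489) = 0.534745,  z_0 = atanh(0.28) = 0.287682
SE = 1/√(n−3) = 1/√47 = 0.145865
z = (z_r − z_0)/SE = (0.534745 − 0.287682) / 0.145865 = 0.247063 / 0.145865 = 1.694

1.694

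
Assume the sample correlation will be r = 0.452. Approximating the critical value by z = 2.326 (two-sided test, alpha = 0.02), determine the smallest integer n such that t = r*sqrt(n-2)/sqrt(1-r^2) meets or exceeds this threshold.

r√(n−2)/√(1−r²) ≥ 2.326  ⇔  n−2 ≥ (2.326)²·(1−r²)/r²
(1−r²)/r² = (1−0.204304)/0.204304 = 3.8947
n ≥ 2 + 5.410276·3.8947 = 2 + 21.0714 = 23.0714
⌈23.0714⌉ = 24

24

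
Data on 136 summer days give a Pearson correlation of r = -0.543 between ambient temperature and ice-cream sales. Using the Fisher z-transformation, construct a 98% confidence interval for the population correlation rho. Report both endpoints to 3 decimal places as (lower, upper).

Fisher z: z_r = atanh(r) = ½·ln((1+(-0.543))/(1−(-0.543))) = -0.608400
SE(z) = 1/√(n−3) = 1/√133 = 0.086711
98% ⇒ z* = 2.326; margin = 2.326·0.086711 = 0.201690
CI on z-scale: (-0.810090, -0.406710)
Back-transform: tanh(-0.810090) = -0.669640, tanh(-0.406710) = -0.385676

(-0.670, -0.386)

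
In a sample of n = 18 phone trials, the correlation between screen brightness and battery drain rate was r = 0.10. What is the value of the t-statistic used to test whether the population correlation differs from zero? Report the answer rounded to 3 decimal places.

1 − r² = 1 − 0.0100 = 0.9900;  √(1−r²) = 0.994987
√(n−2) = √16 = 4.000000
t = r·√(n−2)/√(1−r²) = 0.10 · 4.000000 / 0.994987 = 0.402

0.402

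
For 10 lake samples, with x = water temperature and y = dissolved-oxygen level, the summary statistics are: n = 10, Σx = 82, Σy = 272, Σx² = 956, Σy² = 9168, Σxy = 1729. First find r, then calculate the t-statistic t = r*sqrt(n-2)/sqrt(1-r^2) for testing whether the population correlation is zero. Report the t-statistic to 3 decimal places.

S_xy = nΣxy − ΣxΣy = 10·1729 − 82·272 = 17290 − 22304 = -5014
S_xx = nΣx² − (Σx)² = 10·956 − 82² = 9560 − 6724 = 2836
S_yy = nΣy² − (Σy)² = 10·9168 − 272² = 91680 − 73984 = 17696
r = S_xy / √(S_xx·S_yy) = -5014 / √(2836·17696) = -5014 / √50185856 = -5014 / 7084.1976 = -0.7078
t = r·√(n−2)/√(1−r²) = -0.7078·√8 / √(1−0.500981) = -2.001961 / 0.706413 = -2.834

-2.834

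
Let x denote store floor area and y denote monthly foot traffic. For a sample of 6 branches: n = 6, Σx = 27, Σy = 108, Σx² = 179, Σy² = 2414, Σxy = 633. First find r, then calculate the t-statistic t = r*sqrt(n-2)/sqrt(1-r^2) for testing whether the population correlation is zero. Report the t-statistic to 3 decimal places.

3.995

Numerator: nΣxy − (Σx)(Σy) = 6·633 − (27)(108) = 882
Denominator: √[(nΣx²−(Σx)²)(nΣy²−(Σy)²)]
  nΣx²−(Σx)² = 6·179 − 729 = 345;  nΣy²−(Σy)² = 6·2414 − 11664 = 2820
  √(345·2820) = √972900 = 986.3569
r = 882 / 986.3569 = 0.8942
t = r·√(n−2)/√(1−r²) = 0.8942·√4 / √(1−0.799594) = 1.788400 / 0.447667 = 3.995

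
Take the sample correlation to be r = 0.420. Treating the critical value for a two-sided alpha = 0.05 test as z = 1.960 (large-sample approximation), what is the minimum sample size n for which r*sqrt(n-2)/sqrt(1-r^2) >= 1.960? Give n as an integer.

20

r√(n−2)/√(1−r²) ≥ 1.960  ⇔  n−2 ≥ (1.960)²·(1−r²)/r²
(1−r²)/r² = (1−0.176400)/0.176400 = 4.6689
n ≥ 2 + 3.8416·4.6689 = 2 + 17.9360 = 19.9360
⌈19.9360⌉ = 20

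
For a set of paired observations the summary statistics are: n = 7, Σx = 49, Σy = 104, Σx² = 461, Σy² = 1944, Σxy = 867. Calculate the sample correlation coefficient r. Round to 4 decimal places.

S_xy = nΣxy − ΣxΣy = 7·867 − 49·104 = 6069 − 5096 = 973
S_xx = nΣx² − (Σx)² = 7·461 − 49² = 3227 − 2401 = 826
S_yy = nΣy² − (Σy)² = 7·1944 − 104² = 13608 − 10816 = 2792
r = S_xy / √(S_xx·S_yy) = 973 / √(826·2792) = 973 / √2306192 = 973 / 1518.6152 = 0.6407

0.6407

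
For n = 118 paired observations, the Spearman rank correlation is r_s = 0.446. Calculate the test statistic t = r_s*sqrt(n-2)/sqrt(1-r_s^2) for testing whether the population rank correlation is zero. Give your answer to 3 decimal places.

5.367

t = r_s·√(n−2) / √(1−r_s²) with r_s = 0.446, n = 118
  = 0.446·√116 / √(1 − 0.198916)
  = 0.446·10.770330 / 0.895033
  = 4.803567 / 0.895033 = 5.367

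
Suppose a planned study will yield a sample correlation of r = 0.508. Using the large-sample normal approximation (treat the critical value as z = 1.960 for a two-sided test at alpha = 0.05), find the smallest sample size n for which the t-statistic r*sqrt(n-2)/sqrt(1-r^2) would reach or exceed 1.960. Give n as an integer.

14

r√(n−2)/√(1−r²) ≥ 1.960  ⇔  n−2 ≥ (1.960)²·(1−r²)/r²
(1−r²)/r² = (1−0.258064)/0.258064 = 2.8750
n ≥ 2 + 3.8416·2.8750 = 2 + 11.0446 = 13.0446
⌈13.0446⌉ = 14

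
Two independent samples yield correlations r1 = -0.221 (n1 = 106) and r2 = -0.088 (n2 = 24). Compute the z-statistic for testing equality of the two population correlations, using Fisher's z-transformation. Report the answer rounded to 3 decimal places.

-0.570

Fisher z-transforms: z1 = atanh(-0.221) = -0.224707, z2 = atanh(-0.088) = -0.088228; difference d = -0.136479
Var(d) = 1/103 + 1/21 = 0.0097087 + 0.0476190 = 0.0573277
z = d/√Var(d) = -0.136479 / √0.0573277 = -0.136479 / 0.239432 = -0.570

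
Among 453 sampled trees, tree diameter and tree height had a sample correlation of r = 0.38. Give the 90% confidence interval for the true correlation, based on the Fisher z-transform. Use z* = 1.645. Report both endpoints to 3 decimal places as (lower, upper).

(0.312, 0.444)

Fisher z: z_r = atanh(r) = ½·ln((1+0.38)/(1−0.38)) = 0.400060
SE(z) = 1/√(n−3) = 1/√450 = 0.047140
90% ⇒ z* = 1.645; margin = 1.645·0.047140 = 0.077545
CI on z-scale: (0.322515, 0.477605)
Back-transform: tanh(0.322515) = 0.311779, tanh(0.477605) = 0.444323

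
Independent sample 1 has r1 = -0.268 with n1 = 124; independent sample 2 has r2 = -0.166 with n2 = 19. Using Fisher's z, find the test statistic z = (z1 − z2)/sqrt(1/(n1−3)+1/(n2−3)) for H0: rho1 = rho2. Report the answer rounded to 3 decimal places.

-0.403

Fisher z-transforms: z1 = atanh(-0.268) = -0.274708, z2 = atanh(-0.166) = -0.167550; difference d = -0.107158
Var(d) = 1/121 + 1/16 = 0.0082645 + 0.0625000 = 0.0707645
z = d/√Var(d) = -0.107158 / √0.0707645 = -0.107158 / 0.266016 = -0.403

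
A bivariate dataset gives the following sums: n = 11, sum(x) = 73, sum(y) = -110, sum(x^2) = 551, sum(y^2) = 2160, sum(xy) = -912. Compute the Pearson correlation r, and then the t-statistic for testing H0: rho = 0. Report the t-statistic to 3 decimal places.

Numerator: nΣxy − (Σx)(Σy) = 11·(-912) − (73)(-110) = -2002
Denominator: √[(nΣx²−(Σx)²)(nΣy²−(Σy)²)]
  nΣx²−(Σx)² = 11·551 − 5329 = 732;  nΣy²−(Σy)² = 11·2160 − 12100 = 11660
  √(732·11660) = √8535120 = 2921.4928
r = -2002 / 2921.4928 = -0.6853
t = r·√(n−2)/√(1−r²) = -0.6853·√9 / √(1−0.469636) = -2.055900 / 0.728261 = -2.823

-2.823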